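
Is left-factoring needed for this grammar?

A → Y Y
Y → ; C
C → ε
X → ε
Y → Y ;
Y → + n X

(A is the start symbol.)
No, left-factoring is not needed

Left-factoring is needed when two productions for the same non-terminal
share a common prefix on the right-hand side.

Productions for Y:
  Y → ; C
  Y → Y ;
  Y → + n X

No common prefixes found.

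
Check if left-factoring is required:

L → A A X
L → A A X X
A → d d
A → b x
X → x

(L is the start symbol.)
Yes, L has productions with common prefix 'A A X'

Left-factoring is needed when two productions for the same non-terminal
share a common prefix on the right-hand side.

Productions for L:
  L → A A X
  L → A A X X
Productions for A:
  A → d d
  A → b x

Found common prefix 'A A X' in productions for L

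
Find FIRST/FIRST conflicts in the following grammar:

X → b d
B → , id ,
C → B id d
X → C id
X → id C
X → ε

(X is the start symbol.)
No FIRST/FIRST conflicts.

A FIRST/FIRST conflict occurs when two productions N → α and N → β for the same non-terminal have FIRST(α) ∩ FIRST(β) ≠ ∅ (with ε ∈ FIRST of a nullable right-hand side, so two nullable alternatives also conflict).

FIRST sets of the non-terminals at (or reachable through a nullable prefix from) the front of some alternative:
  FIRST(C) = { ',' }

Productions for X:
  X → b d: FIRST = { 'b' }
  X → C id: FIRST = { ',' }
  X → id C: FIRST = { 'id' }
  X → ε: FIRST = { ε }
B, C have only one production, so no FIRST/FIRST conflict is possible there.

All alternatives of each non-terminal have pairwise disjoint FIRST sets.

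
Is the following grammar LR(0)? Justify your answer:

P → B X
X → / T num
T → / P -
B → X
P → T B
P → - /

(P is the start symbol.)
A grammar is LR(0) if no state in the canonical LR(0) collection has:
  - both a shift item (dot before a terminal) and a complete item (shift-reduce conflict), or
  - two or more complete items (reduce-reduce conflict; the accept item [P' → P .] counts as a complete item here).

Augment with P' → P and build the canonical LR(0) collection (I0 = CLOSURE({[P' → . P]}), then GOTO on every symbol after a dot until no new states appear). It has 17 states:
  I0: { [B → . X], [P → . - /], [P → . B X], [P → . T B], [P' → . P], [T → . / P -], [X → . / T num] }  — shift
  I1: { [P → - . /] }  — shift
  I2: { [B → . X], [P → . - /], [P → . B X], [P → . T B], [T → . / P -], [T → / . P -], [X → . / T num], [X → / . T num] }  — shift
  I3: { [P → B . X], [X → . / T num] }  — shift
  I4: { [P' → P .] }  — accept
  I5: { [B → . X], [P → T . B], [X → . / T num] }  — shift
  I6: { [B → X .] }  — reduce
  I7: { [T → . / P -], [X → / . T num] }  — shift
  I8: { [P → T B .] }  — reduce
  I9: { [B → . X], [P → . - /], [P → . B X], [P → . T B], [T → . / P -], [T → / . P -], [X → . / T num] }  — shift
  I10: { [X → / T . num] }  — shift
  I11: { [X → / T num .] }  — reduce
  I12: { [T → / P . -] }  — shift
  I13: { [T → / P - .] }  — reduce
  I14: { [P → B X .] }  — reduce
  I15: { [B → . X], [P → T . B], [X → . / T num], [X → / T . num] }  — shift
  I16: { [P → - / .] }  — reduce

Every state is either a pure shift/goto state or contains exactly one complete item and nothing to shift — no conflicts. The grammar is LR(0).

Answer: Yes, the grammar is LR(0)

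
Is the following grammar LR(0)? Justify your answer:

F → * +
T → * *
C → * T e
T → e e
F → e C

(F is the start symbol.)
A grammar is LR(0) if no state in the canonical LR(0) collection has:
  - both a shift item (dot before a terminal) and a complete item (shift-reduce conflict), or
  - two or more complete items (reduce-reduce conflict; the accept item [F' → F .] counts as a complete item here).

Augment with F' → F and build the canonical LR(0) collection (I0 = CLOSURE({[F' → . F]}), then GOTO on every symbol after a dot until no new states appear). It has 13 states:
  I0: { [F → . * +], [F → . e C], [F' → . F] }  — shift
  I1: { [F → * . +] }  — shift
  I2: { [F' → F .] }  — accept
  I3: { [C → . * T e], [F → e . C] }  — shift
  I4: { [C → * . T e], [T → . * *], [T → . e e] }  — shift
  I5: { [F → e C .] }  — reduce
  I6: { [T → * . *] }  — shift
  I7: { [C → * T . e] }  — shift
  I8: { [T → e . e] }  — shift
  I9: { [T → e e .] }  — reduce
  I10: { [C → * T e .] }  — reduce
  I11: { [T → * * .] }  — reduce
  I12: { [F → * + .] }  — reduce

Every state is either a pure shift/goto state or contains exactly one complete item and nothing to shift — no conflicts. The grammar is LR(0).

Answer: Yes, the grammar is LR(0)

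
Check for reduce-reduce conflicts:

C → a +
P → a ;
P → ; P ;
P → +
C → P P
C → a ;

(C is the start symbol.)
Augment with C' → C and build the canonical LR(0) collection (I0 = CLOSURE({[C' → . C]}), then GOTO on every symbol after a dot until no new states appear). It has 13 states:
  I0: { [C → . P P], [C → . a +], [C → . a ;], [C' → . C], [P → . +], [P → . ; P ;], [P → . a ;] }  — shift
  I1: { [P → + .] }  — reduce
  I2: { [P → . +], [P → . ; P ;], [P → . a ;], [P → ; . P ;] }  — shift
  I3: { [C' → C .] }  — accept
  I4: { [C → P . P], [P → . +], [P → . ; P ;], [P → . a ;] }  — shift
  I5: { [C → a . +], [C → a . ;], [P → a . ;] }  — shift
  I6: { [C → a + .] }  — reduce
  I7: { [C → a ; .], [P → a ; .] }  — 2 reduces
  I8: { [C → P P .] }  — reduce
  I9: { [P → a . ;] }  — shift
  I10: { [P → a ; .] }  — reduce
  I11: { [P → ; P . ;] }  — shift
  I12: { [P → ; P ; .] }  — reduce

I7 contains complete items [C → a ; .], [P → a ; .] — reduce-reduce conflict.

Answer: Yes — I7: [C → a ; .] vs [P → a ; .]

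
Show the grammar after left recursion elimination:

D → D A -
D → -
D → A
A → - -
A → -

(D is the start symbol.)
D → - D'
D → A D'
D' → A - D'
D' → ε
A → - -
A → -

D is directly left-recursive. The standard transformation for
  A → A α₁ | ... | A α_m | β₁ | ... | β_n
is
  A  → β₁ A' | ... | β_n A'
  A' → α₁ A' | ... | α_m A' | ε

D → - becomes D → - D'
D → A becomes D → A D'
D → D A - becomes D' → A - D'
Add D' → ε

Productions for other non-terminals are unchanged:
  A → - -
  A → -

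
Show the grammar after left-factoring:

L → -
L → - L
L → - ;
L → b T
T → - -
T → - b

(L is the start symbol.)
L → - L'
L' → ε
L' → L
L' → ;
L → b T
T → - T'
T' → -
T' → b

Left-factoring transforms A → αβ₁ | αβ₂ into A → αA' and A' → β₁ | β₂
(α is the longest common prefix among the alternatives). Repeat until
no nonterminal has two alternatives with a common prefix.

Round 1: L has alternatives sharing prefix '-'. Introduce L': L → - L'
  Add: L' → ε
  Add: L' → L
  Add: L' → ;

Round 2: T has alternatives sharing prefix '-'. Introduce T': T → - T'
  Add: T' → -
  Add: T' → b

No remaining common prefixes — done.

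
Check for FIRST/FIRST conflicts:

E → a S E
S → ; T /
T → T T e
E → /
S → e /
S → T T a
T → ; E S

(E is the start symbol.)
FIRST sets of the non-terminals at (or reachable through a nullable prefix from) the front of some alternative:
  FIRST(T) = { ';' }

Productions for E:
  E → a S E: FIRST = { 'a' }
  E → /: FIRST = { '/' }
Productions for S:
  S → ; T /: FIRST = { ';' }
  S → e /: FIRST = { 'e' }
  S → T T a: FIRST = { ';' }
Productions for T:
  T → T T e: FIRST = { ';' }
  T → ; E S: FIRST = { ';' }

Conflict for S: S → ; T / and S → T T a
  Overlap: { ';' }
Conflict for T: T → T T e and T → ; E S
  Overlap: { ';' }

Answer: Yes. S → ';' T '/' / S → T T a on { ';' }; T → T T e / T → ';' E S on { ';' }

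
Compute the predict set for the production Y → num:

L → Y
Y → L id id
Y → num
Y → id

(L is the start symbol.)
{ 'num' }

PREDICT(Y → num) = (FIRST(RHS) \ {ε}) ∪ (FOLLOW(Y) if ε ∈ FIRST(RHS), i.e. RHS ⇒* ε)
FIRST(num) = { 'num' }
ε ∉ FIRST(num), so FOLLOW(Y) is not added.
PREDICT(Y → num) = { 'num' }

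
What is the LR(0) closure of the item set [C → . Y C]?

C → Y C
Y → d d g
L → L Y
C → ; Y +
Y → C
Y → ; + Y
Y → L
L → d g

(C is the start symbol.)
{ [C → . ; Y +], [C → . Y C], [L → . L Y], [L → . d g], [Y → . ; + Y], [Y → . C], [Y → . L], [Y → . d d g] }

To compute CLOSURE, for each item [A → α.Bβ] where B is a non-terminal, add [B → .γ] for all productions B → γ; repeat for the newly added items until nothing changes.

Start with: [C → . Y C]
  [C → . Y C] has the dot before Y: add [Y → . d d g], [Y → . C], [Y → . ; + Y], [Y → . L]
  [Y → . C] has the dot before C: add [C → . ; Y +]
  [Y → . L] has the dot before L: add [L → . L Y], [L → . d g]
No further items can be added.

CLOSURE = { [C → . ; Y +], [C → . Y C], [L → . L Y], [L → . d g], [Y → . ; + Y], [Y → . C], [Y → . L], [Y → . d d g] }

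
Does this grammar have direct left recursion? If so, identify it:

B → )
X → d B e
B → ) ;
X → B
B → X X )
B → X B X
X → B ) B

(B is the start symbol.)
Direct left recursion occurs when N → N α for some non-terminal N (the right-hand side begins with the left-hand side itself).

B → ): starts with ')'
X → d B e: starts with d
B → ) ;: starts with ')'
X → B: starts with B
B → X X ): starts with X
B → X B X: starts with X
X → B ) B: starts with B

No direct left recursion found.

Answer: No direct left recursion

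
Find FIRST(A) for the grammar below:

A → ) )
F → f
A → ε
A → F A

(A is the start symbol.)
{ ')', 'f', ε }

To compute FIRST(A), examine every production with A on the left-hand side, reading each right-hand side left to right until a non-nullable symbol is reached.

FIRST sets of the other non-terminals involved (by the same procedure, iterated to a fixed point):
  FIRST(F) = { 'f' }

From A → ) ):
  - ')' is a terminal: add ')' and stop
From A → ε:
  - ε-production, so ε ∈ FIRST(A)
From A → F A:
  - F is a non-terminal: add FIRST(F) \ {ε} = { 'f' }
    F is not nullable, so stop

Collecting: FIRST(A) = { ')', 'f', ε }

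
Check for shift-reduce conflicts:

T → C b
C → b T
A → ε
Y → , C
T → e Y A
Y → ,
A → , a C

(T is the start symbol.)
Augment with T' → T and build the canonical LR(0) collection (I0 = CLOSURE({[T' → . T]}), then GOTO on every symbol after a dot until no new states appear). It has 14 states:
  I0: { [C → . b T], [T → . C b], [T → . e Y A], [T' → . T] }  — shift
  I1: { [T → C . b] }  — shift
  I2: { [T' → T .] }  — accept
  I3: { [C → . b T], [C → b . T], [T → . C b], [T → . e Y A] }  — shift
  I4: { [T → e . Y A], [Y → . , C], [Y → . ,] }  — shift
  I5: { [C → . b T], [Y → , . C], [Y → , .] }  — shift, reduce
  I6: { [A → . , a C], [A → .], [T → e Y . A] }  — shift, reduce
  I7: { [A → , . a C] }  — shift
  I8: { [T → e Y A .] }  — reduce
  I9: { [A → , a . C], [C → . b T] }  — shift
  I10: { [A → , a C .] }  — reduce
  I11: { [Y → , C .] }  — reduce
  I12: { [C → b T .] }  — reduce
  I13: { [T → C b .] }  — reduce

I5 contains reduce item [Y → , .] and shift item [C → . b T] — shift-reduce conflict.
I6 contains reduce item [A → .] and shift item [A → . , a C] — shift-reduce conflict.

Answer: Yes — I5: [Y → , .] vs [C → . b T]; I6: [A → .] vs [A → . , a C]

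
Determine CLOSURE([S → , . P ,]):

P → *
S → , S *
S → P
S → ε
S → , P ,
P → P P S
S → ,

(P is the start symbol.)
Start with: [S → , . P ,]
  [S → , . P ,] has the dot before P: add [P → . *], [P → . P P S]
No further items can be added.

CLOSURE = { [P → . *], [P → . P P S], [S → , . P ,] }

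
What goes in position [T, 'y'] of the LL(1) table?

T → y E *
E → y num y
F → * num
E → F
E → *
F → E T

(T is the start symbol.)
T → y E *

To find M[T, 'y'], we find productions for T where 'y' is in the predict set (PREDICT(N → α) = (FIRST(α) \ {ε}) ∪ (FOLLOW(N) if α ⇒* ε)).

T → y E *: PREDICT = { 'y' }
  'y' is in predict set, so this production goes in M[T, 'y']

M[T, 'y'] = T → y E *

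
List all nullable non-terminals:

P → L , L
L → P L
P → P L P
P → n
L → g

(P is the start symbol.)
None

A non-terminal is nullable if it can derive ε (the empty string): either it has an ε-production, or it has a production whose right-hand side consists entirely of nullable non-terminals.

There are no ε-productions, so no non-terminal can derive ε.
No non-terminals are nullable.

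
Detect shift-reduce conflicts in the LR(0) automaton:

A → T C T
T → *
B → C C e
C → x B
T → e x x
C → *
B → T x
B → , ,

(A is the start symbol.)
No shift-reduce conflicts

A shift-reduce conflict occurs when an LR(0) state has both:
  - a complete (reduce) item [A → α .] (dot at the end), and
  - a shift item [B → β . c γ] (dot before a terminal).

Augment with A' → A and build the canonical LR(0) collection (I0 = CLOSURE({[A' → . A]}), then GOTO on every symbol after a dot until no new states appear). It has 20 states:
  I0: { [A → . T C T], [A' → . A], [T → . *], [T → . e x x] }  — shift
  I1: { [T → * .] }  — reduce
  I2: { [A' → A .] }  — accept
  I3: { [A → T . C T], [C → . *], [C → . x B] }  — shift
  I4: { [T → e . x x] }  — shift
  I5: { [T → e x . x] }  — shift
  I6: { [T → e x x .] }  — reduce
  I7: { [C → * .] }  — reduce
  I8: { [A → T C . T], [T → . *], [T → . e x x] }  — shift
  I9: { [B → . , ,], [B → . C C e], [B → . T x], [C → . *], [C → . x B], [C → x . B], [T → . *], [T → . e x x] }  — shift
  I10: { [C → * .], [T → * .] }  — 2 reduces
  I11: { [B → , . ,] }  — shift
  I12: { [C → x B .] }  — reduce
  I13: { [B → C . C e], [C → . *], [C → . x B] }  — shift
  I14: { [B → T . x] }  — shift
  I15: { [B → T x .] }  — reduce
  I16: { [B → C C . e] }  — shift
  I17: { [B → C C e .] }  — reduce
  I18: { [B → , , .] }  — reduce
  I19: { [A → T C T .] }  — reduce

No state contains both a complete item and a shift item.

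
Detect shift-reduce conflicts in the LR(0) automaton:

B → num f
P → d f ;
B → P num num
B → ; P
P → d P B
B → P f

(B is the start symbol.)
A shift-reduce conflict occurs when an LR(0) state has both:
  - a complete (reduce) item [A → α .] (dot at the end), and
  - a shift item [B → β . c γ] (dot before a terminal).

Augment with B' → B and build the canonical LR(0) collection (I0 = CLOSURE({[B' → . B]}), then GOTO on every symbol after a dot until no new states appear). It has 15 states:
  I0: { [B → . ; P], [B → . P f], [B → . P num num], [B → . num f], [B' → . B], [P → . d P B], [P → . d f ;] }  — shift
  I1: { [B → ; . P], [P → . d P B], [P → . d f ;] }  — shift
  I2: { [B' → B .] }  — accept
  I3: { [B → P . f], [B → P . num num] }  — shift
  I4: { [P → . d P B], [P → . d f ;], [P → d . P B], [P → d . f ;] }  — shift
  I5: { [B → num . f] }  — shift
  I6: { [B → num f .] }  — reduce
  I7: { [B → . ; P], [B → . P f], [B → . P num num], [B → . num f], [P → . d P B], [P → . d f ;], [P → d P . B] }  — shift
  I8: { [P → d f . ;] }  — shift
  I9: { [P → d f ; .] }  — reduce
  I10: { [P → d P B .] }  — reduce
  I11: { [B → P f .] }  — reduce
  I12: { [B → P num . num] }  — shift
  I13: { [B → P num num .] }  — reduce
  I14: { [B → ; P .] }  — reduce

No state contains both a complete item and a shift item.

Answer: No shift-reduce conflicts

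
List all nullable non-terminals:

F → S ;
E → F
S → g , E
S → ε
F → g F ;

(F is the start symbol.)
A non-terminal is nullable if it can derive ε (the empty string): either it has an ε-production, or it has a production whose right-hand side consists entirely of nullable non-terminals.

ε-productions: S → ε
So S is immediately nullable.
No further non-terminal can be added: every production for the remaining non-terminals contains a terminal or a non-nullable non-terminal.
Nullable = { 'S' }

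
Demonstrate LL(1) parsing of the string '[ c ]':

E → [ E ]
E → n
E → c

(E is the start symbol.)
LL(1) parsing maintains a stack (initially the start symbol over $) and the input. At each step: if the stack top is a terminal, match it against the current input token; if it is a non-terminal N, replace it with the RHS of M[N, lookahead] (the unique production whose predict set contains the lookahead).

Stack is shown with the top on the left.

Stack    Input    Action
------------------------
E $      [ c ] $  output E → [ E ]
[ E ] $  [ c ] $  match '['
E ] $    c ] $    output E → c
c ] $    c ] $    match 'c'
] $      ] $      match ']'
$        $        accept

The string is accepted.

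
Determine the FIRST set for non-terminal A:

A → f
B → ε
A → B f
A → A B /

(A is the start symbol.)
FIRST sets of the other non-terminals involved (by the same procedure, iterated to a fixed point):
  FIRST(B) = { ε }

From A → f:
  - f is a terminal: add 'f' and stop
From A → B f:
  - B is a non-terminal: add FIRST(B) \ {ε} = { }
    B is nullable, so continue to the next symbol
  - f is a terminal: add 'f' and stop
From A → A B /:
  - A is the symbol being defined: contributes nothing new
    A is not nullable, so stop

Collecting: FIRST(A) = { 'f' }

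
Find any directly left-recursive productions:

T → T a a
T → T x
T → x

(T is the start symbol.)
T → T a a: LEFT RECURSIVE (starts with T)
T → T x: LEFT RECURSIVE (starts with T)
T → x: starts with x

The grammar has direct left recursion on: T.

Answer: Yes, T is left-recursive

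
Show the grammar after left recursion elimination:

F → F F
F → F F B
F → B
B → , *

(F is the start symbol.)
F is directly left-recursive. The standard transformation for
  A → A α₁ | ... | A α_m | β₁ | ... | β_n
is
  A  → β₁ A' | ... | β_n A'
  A' → α₁ A' | ... | α_m A' | ε

F → B becomes F → B F'
F → F F becomes F' → F F'
F → F F B becomes F' → F B F'
Add F' → ε

Productions for other non-terminals are unchanged:
  B → , *

Resulting grammar:
F → B F'
F' → F F'
F' → F B F'
F' → ε
B → , *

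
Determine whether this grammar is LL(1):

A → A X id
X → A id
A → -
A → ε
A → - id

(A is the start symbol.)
A grammar is LL(1) if for each non-terminal N with multiple productions, the predict sets of those productions are pairwise disjoint, where PREDICT(N → α) = (FIRST(α) \ {ε}) ∪ (FOLLOW(N) if α ⇒* ε).

Relevant sets:
  FIRST(A) = { '-', 'id', ε }
  FIRST(X) = { '-', 'id' }
  FOLLOW(A) = { $, '-', 'id' }

For A:
  PREDICT(A → A X id) = { '-', 'id' }
  PREDICT(A → '-') = { '-' }
  PREDICT(A → ε) = { $, '-', 'id' }
  PREDICT(A → '-' id) = { '-' }
X has a single production, so nothing to check there.

Conflict found: Predict set conflict for A: { '-' }
The grammar is NOT LL(1).

Answer: No. Predict set conflict for A: { '-' }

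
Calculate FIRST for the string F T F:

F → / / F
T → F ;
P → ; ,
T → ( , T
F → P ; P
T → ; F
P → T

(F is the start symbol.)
{ '(', '/', ';' }

FIRST sets of the non-terminals involved (from the grammar, by fixed-point iteration):
  FIRST(F) = { '(', '/', ';' }

To compute FIRST(F T F), process the symbols left to right:
Symbol F is a non-terminal. Add FIRST(F) \ {ε} = { '(', '/', ';' }
F is not nullable (ε ∉ FIRST(F)), so stop here.
FIRST(F T F) = { '(', '/', ';' }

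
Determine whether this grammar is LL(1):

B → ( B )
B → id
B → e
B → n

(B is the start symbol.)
A grammar is LL(1) if for each non-terminal N with multiple productions, the predict sets of those productions are pairwise disjoint, where PREDICT(N → α) = (FIRST(α) \ {ε}) ∪ (FOLLOW(N) if α ⇒* ε).

For B:
  PREDICT(B → '(' B ')') = { '(' }
  PREDICT(B → id) = { 'id' }
  PREDICT(B → e) = { 'e' }
  PREDICT(B → n) = { 'n' }

All predict sets are disjoint. The grammar IS LL(1).

Answer: Yes, the grammar is LL(1).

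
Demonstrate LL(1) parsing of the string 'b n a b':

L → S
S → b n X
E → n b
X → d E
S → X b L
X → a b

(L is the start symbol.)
Stack is shown with the top on the left.

Stack    Input      Action
--------------------------
L $      b n a b $  output L → S
S $      b n a b $  output S → b n X
b n X $  b n a b $  match 'b'
n X $    n a b $    match 'n'
X $      a b $      output X → a b
a b $    a b $      match 'a'
b $      b $        match 'b'
$        $          accept

The string is accepted.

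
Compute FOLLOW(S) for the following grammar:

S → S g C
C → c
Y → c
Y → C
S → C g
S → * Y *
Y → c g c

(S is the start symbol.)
S is the start symbol, so $ ∈ FOLLOW(S).
In S → S g C: S is followed by g C, add FIRST(g C) \ {ε} = { 'g' }

Taking the union: FOLLOW(S) = { $, 'g' }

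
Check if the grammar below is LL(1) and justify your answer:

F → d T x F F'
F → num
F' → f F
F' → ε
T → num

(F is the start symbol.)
Relevant sets:
  FOLLOW(F') = { $, 'f' }

For F:
  PREDICT(F → d T x F F') = { 'd' }
  PREDICT(F → num) = { 'num' }
For F':
  PREDICT(F' → f F) = { 'f' }
  PREDICT(F' → ε) = { $, 'f' }
T has a single production, so nothing to check there.

Conflict found: Predict set conflict for F': { 'f' }
The grammar is NOT LL(1).

Answer: No. Predict set conflict for F': { 'f' }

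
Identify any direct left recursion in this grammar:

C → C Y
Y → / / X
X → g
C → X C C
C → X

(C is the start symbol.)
Direct left recursion occurs when N → N α for some non-terminal N (the right-hand side begins with the left-hand side itself).

C → C Y: LEFT RECURSIVE (starts with C)
Y → / / X: starts with '/'
X → g: starts with g
C → X C C: starts with X
C → X: starts with X

The grammar has direct left recursion on: C.

Answer: Yes, C is left-recursive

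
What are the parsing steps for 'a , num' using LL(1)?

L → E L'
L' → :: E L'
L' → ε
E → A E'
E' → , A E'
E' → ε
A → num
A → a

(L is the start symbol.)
Stack is shown with the top on the left.

Stack        Input      Action
------------------------------
L $          a , num $  output L → E L'
E L' $       a , num $  output E → A E'
A E' L' $    a , num $  output A → a
a E' L' $    a , num $  match 'a'
E' L' $      , num $    output E' → , A E'
, A E' L' $  , num $    match ','
A E' L' $    num $      output A → num
num E' L' $  num $      match 'num'
E' L' $      $          output E' → ε
L' $         $          output L' → ε
$            $          accept

The string is accepted.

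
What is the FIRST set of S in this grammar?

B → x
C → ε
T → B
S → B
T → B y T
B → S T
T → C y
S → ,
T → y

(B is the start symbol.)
To compute FIRST(S), examine every production with S on the left-hand side, reading each right-hand side left to right until a non-nullable symbol is reached.

FIRST sets of the other non-terminals involved (by the same procedure, iterated to a fixed point):
  FIRST(B) = { ',', 'x' }

From S → B:
  - B is a non-terminal: add FIRST(B) \ {ε} = { ',', 'x' }
    B is not nullable, so stop
From S → ,:
  - ',' is a terminal: add ',' and stop

Collecting: FIRST(S) = { ',', 'x' }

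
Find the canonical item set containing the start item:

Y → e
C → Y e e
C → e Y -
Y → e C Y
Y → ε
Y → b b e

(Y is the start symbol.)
{ [Y → . b b e], [Y → . e C Y], [Y → . e], [Y → .], [Y' → . Y] }

First, augment the grammar with Y' → Y
I₀ = CLOSURE({ [Y' → . Y] }):
  [Y' → . Y] has the dot before Y: add [Y → . e], [Y → . e C Y], [Y → .], [Y → . b b e]
No further items can be added.

I₀ = { [Y → . b b e], [Y → . e C Y], [Y → . e], [Y → .], [Y' → . Y] }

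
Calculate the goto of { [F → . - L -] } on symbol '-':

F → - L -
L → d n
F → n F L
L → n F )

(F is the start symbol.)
GOTO(I, '-') = CLOSURE({ [A → αX.β] : [A → α.Xβ] ∈ I, X = '-' })

Items with dot before '-', with the dot advanced:
  [F → . - L -] → [F → - . L -]
Closure of the advanced items:
  [F → - . L -] has the dot before L: add [L → . d n], [L → . n F )]

GOTO = { [F → - . L -], [L → . d n], [L → . n F )] }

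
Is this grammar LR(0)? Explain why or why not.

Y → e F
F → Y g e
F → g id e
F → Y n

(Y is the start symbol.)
Yes, the grammar is LR(0)

Augment with Y' → Y and build the canonical LR(0) collection (I0 = CLOSURE({[Y' → . Y]}), then GOTO on every symbol after a dot until no new states appear). It has 11 states:
  I0: { [Y → . e F], [Y' → . Y] }  — shift
  I1: { [Y' → Y .] }  — accept
  I2: { [F → . Y g e], [F → . Y n], [F → . g id e], [Y → . e F], [Y → e . F] }  — shift
  I3: { [Y → e F .] }  — reduce
  I4: { [F → Y . g e], [F → Y . n] }  — shift
  I5: { [F → g . id e] }  — shift
  I6: { [F → g id . e] }  — shift
  I7: { [F → g id e .] }  — reduce
  I8: { [F → Y g . e] }  — shift
  I9: { [F → Y n .] }  — reduce
  I10: { [F → Y g e .] }  — reduce

Every state is either a pure shift/goto state or contains exactly one complete item and nothing to shift — no conflicts. The grammar is LR(0).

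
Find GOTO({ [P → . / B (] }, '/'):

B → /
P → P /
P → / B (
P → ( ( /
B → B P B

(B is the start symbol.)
GOTO(I, '/') = CLOSURE({ [A → αX.β] : [A → α.Xβ] ∈ I, X = '/' })

Items with dot before '/', with the dot advanced:
  [P → . / B (] → [P → / . B (]
Closure of the advanced items:
  [P → / . B (] has the dot before B: add [B → . /], [B → . B P B]

GOTO = { [B → . /], [B → . B P B], [P → / . B (] }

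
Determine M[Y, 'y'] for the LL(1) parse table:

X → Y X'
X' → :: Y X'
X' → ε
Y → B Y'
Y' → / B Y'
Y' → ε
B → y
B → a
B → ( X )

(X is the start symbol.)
To find M[Y, 'y'], we find productions for Y where 'y' is in the predict set (PREDICT(N → α) = (FIRST(α) \ {ε}) ∪ (FOLLOW(N) if α ⇒* ε)).

Relevant sets:
  FIRST(B) = { '(', 'a', 'y' }

Y → B Y': PREDICT = { '(', 'a', 'y' }
  'y' is in predict set, so this production goes in M[Y, 'y']

M[Y, 'y'] = Y → B Y'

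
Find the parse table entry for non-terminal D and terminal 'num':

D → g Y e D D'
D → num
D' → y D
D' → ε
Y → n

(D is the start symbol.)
To find M[D, 'num'], we find productions for D where 'num' is in the predict set (PREDICT(N → α) = (FIRST(α) \ {ε}) ∪ (FOLLOW(N) if α ⇒* ε)).

D → g Y e D D': PREDICT = { 'g' }
D → num: PREDICT = { 'num' }
  'num' is in predict set, so this production goes in M[D, 'num']

M[D, 'num'] = D → num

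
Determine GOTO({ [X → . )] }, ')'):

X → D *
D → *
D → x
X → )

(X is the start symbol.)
GOTO(I, ')') = CLOSURE({ [A → αX.β] : [A → α.Xβ] ∈ I, X = ')' })

Items with dot before ')', with the dot advanced:
  [X → . )] → [X → ) .]
Closure adds nothing (no advanced item has the dot before a non-terminal).

GOTO = { [X → ) .] }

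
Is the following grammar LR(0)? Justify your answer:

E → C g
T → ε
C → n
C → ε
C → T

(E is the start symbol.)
No. Shift-reduce conflict between [C → .] and [C → . n]

Augment with E' → E and build the canonical LR(0) collection (I0 = CLOSURE({[E' → . E]}), then GOTO on every symbol after a dot until no new states appear). It has 6 states:
  I0: { [C → . T], [C → . n], [C → .], [E → . C g], [E' → . E], [T → .] }  — shift, 2 reduces
  I1: { [E → C . g] }  — shift
  I2: { [E' → E .] }  — accept
  I3: { [C → T .] }  — reduce
  I4: { [C → n .] }  — reduce
  I5: { [E → C g .] }  — reduce

Conflict in state I0:
  Shift-reduce conflict between [C → .] and [C → . n]
So the grammar is NOT LR(0).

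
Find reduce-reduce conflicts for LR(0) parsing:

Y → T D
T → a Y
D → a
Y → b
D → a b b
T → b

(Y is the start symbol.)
Yes — I4: [T → b .] vs [Y → b .]

A reduce-reduce conflict occurs when an LR(0) state has two complete items [A → α .] and [B → β .] — both call for a reduction, and with no lookahead the parser cannot choose between them.

Augment with Y' → Y and build the canonical LR(0) collection (I0 = CLOSURE({[Y' → . Y]}), then GOTO on every symbol after a dot until no new states appear). It has 10 states:
  I0: { [T → . a Y], [T → . b], [Y → . T D], [Y → . b], [Y' → . Y] }  — shift
  I1: { [D → . a b b], [D → . a], [Y → T . D] }  — shift
  I2: { [Y' → Y .] }  — accept
  I3: { [T → . a Y], [T → . b], [T → a . Y], [Y → . T D], [Y → . b] }  — shift
  I4: { [T → b .], [Y → b .] }  — 2 reduces
  I5: { [T → a Y .] }  — reduce
  I6: { [Y → T D .] }  — reduce
  I7: { [D → a . b b], [D → a .] }  — shift, reduce
  I8: { [D → a b . b] }  — shift
  I9: { [D → a b b .] }  — reduce

I4 contains complete items [T → b .], [Y → b .] — reduce-reduce conflict.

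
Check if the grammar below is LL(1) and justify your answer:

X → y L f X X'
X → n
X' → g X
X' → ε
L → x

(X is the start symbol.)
No. Predict set conflict for X': { 'g' }

Relevant sets:
  FOLLOW(X') = { $, 'g' }

For X:
  PREDICT(X → y L f X X') = { 'y' }
  PREDICT(X → n) = { 'n' }
For X':
  PREDICT(X' → g X) = { 'g' }
  PREDICT(X' → ε) = { $, 'g' }
L has a single production, so nothing to check there.

Conflict found: Predict set conflict for X': { 'g' }
The grammar is NOT LL(1).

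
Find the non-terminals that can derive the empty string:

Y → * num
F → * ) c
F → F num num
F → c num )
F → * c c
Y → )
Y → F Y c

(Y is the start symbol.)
None

A non-terminal is nullable if it can derive ε (the empty string): either it has an ε-production, or it has a production whose right-hand side consists entirely of nullable non-terminals.

There are no ε-productions, so no non-terminal can derive ε.
No non-terminals are nullable.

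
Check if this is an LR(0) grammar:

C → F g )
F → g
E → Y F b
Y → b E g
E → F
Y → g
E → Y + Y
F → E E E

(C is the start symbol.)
A grammar is LR(0) if no state in the canonical LR(0) collection has:
  - both a shift item (dot before a terminal) and a complete item (shift-reduce conflict), or
  - two or more complete items (reduce-reduce conflict; the accept item [C' → C .] counts as a complete item here).

Augment with C' → C and build the canonical LR(0) collection (I0 = CLOSURE({[C' → . C]}), then GOTO on every symbol after a dot until no new states appear). It has 19 states:
  I0: { [C → . F g )], [C' → . C], [E → . F], [E → . Y + Y], [E → . Y F b], [F → . E E E], [F → . g], [Y → . b E g], [Y → . g] }  — shift
  I1: { [C' → C .] }  — accept
  I2: { [E → . F], [E → . Y + Y], [E → . Y F b], [F → . E E E], [F → . g], [F → E . E E], [Y → . b E g], [Y → . g] }  — shift
  I3: { [C → F . g )], [E → F .] }  — shift, reduce
  I4: { [E → . F], [E → . Y + Y], [E → . Y F b], [E → Y . + Y], [E → Y . F b], [F → . E E E], [F → . g], [Y → . b E g], [Y → . g] }  — shift
  I5: { [E → . F], [E → . Y + Y], [E → . Y F b], [F → . E E E], [F → . g], [Y → . b E g], [Y → . g], [Y → b . E g] }  — shift
  I6: { [F → g .], [Y → g .] }  — 2 reduces
  I7: { [E → . F], [E → . Y + Y], [E → . Y F b], [F → . E E E], [F → . g], [F → E . E E], [Y → . b E g], [Y → . g], [Y → b E . g] }  — shift
  I8: { [E → F .] }  — reduce
  I9: { [E → . F], [E → . Y + Y], [E → . Y F b], [F → . E E E], [F → . g], [F → E . E E], [F → E E . E], [Y → . b E g], [Y → . g] }  — shift
  I10: { [F → g .], [Y → b E g .], [Y → g .] }  — 3 reduces
  I11: { [E → . F], [E → . Y + Y], [E → . Y F b], [F → . E E E], [F → . g], [F → E . E E], [F → E E . E], [F → E E E .], [Y → . b E g], [Y → . g] }  — shift, reduce
  I12: { [E → Y + . Y], [Y → . b E g], [Y → . g] }  — shift
  I13: { [E → F .], [E → Y F . b] }  — shift, reduce
  I14: { [E → Y F b .] }  — reduce
  I15: { [E → Y + Y .] }  — reduce
  I16: { [Y → g .] }  — reduce
  I17: { [C → F g . )] }  — shift
  I18: { [C → F g ) .] }  — reduce

Conflict in state I3:
  Shift-reduce conflict between [E → F .] and [C → F . g )]
So the grammar is NOT LR(0).

Answer: No. Shift-reduce conflict between [E → F .] and [C → F . g )]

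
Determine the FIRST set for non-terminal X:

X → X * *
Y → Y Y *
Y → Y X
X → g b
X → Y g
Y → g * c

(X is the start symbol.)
To compute FIRST(X), examine every production with X on the left-hand side, reading each right-hand side left to right until a non-nullable symbol is reached.

FIRST sets of the other non-terminals involved (by the same procedure, iterated to a fixed point):
  FIRST(Y) = { 'g' }

From X → X * *:
  - X is the symbol being defined: contributes nothing new
    X is not nullable, so stop
From X → g b:
  - g is a terminal: add 'g' and stop
From X → Y g:
  - Y is a non-terminal: add FIRST(Y) \ {ε} = { 'g' }
    Y is not nullable, so stop

Collecting: FIRST(X) = { 'g' }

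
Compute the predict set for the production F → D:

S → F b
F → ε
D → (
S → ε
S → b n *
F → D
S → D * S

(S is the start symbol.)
PREDICT(F → D) = (FIRST(RHS) \ {ε}) ∪ (FOLLOW(F) if ε ∈ FIRST(RHS), i.e. RHS ⇒* ε)
FIRST(D) = { '(' }
FIRST(D) = { '(' }
ε ∉ FIRST(D), so FOLLOW(F) is not added.
PREDICT(F → D) = { '(' }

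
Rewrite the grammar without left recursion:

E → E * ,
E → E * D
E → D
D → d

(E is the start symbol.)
E is directly left-recursive. The standard transformation for
  A → A α₁ | ... | A α_m | β₁ | ... | β_n
is
  A  → β₁ A' | ... | β_n A'
  A' → α₁ A' | ... | α_m A' | ε

E → D becomes E → D E'
E → E * , becomes E' → * , E'
E → E * D becomes E' → * D E'
Add E' → ε

Productions for other non-terminals are unchanged:
  D → d

Resulting grammar:
E → D E'
E' → * , E'
E' → * D E'
E' → ε
D → d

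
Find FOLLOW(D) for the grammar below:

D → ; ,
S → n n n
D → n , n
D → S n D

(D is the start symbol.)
To compute FOLLOW(D), find every occurrence of D on a right-hand side N → α D β: add FIRST(β) \ {ε}, and if β is empty or nullable also add FOLLOW(N). Iterate to a fixed point.

D is the start symbol, so $ ∈ FOLLOW(D).
In D → S n D: D is at the end; this adds FOLLOW(D) to itself — nothing new

Taking the union: FOLLOW(D) = { $ }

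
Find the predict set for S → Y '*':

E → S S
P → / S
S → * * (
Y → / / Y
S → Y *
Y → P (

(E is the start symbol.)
{ '/' }

PREDICT(S → Y '*') = (FIRST(RHS) \ {ε}) ∪ (FOLLOW(S) if ε ∈ FIRST(RHS), i.e. RHS ⇒* ε)
FIRST(Y) = { '/' }
FIRST(Y '*') = { '/' }
ε ∉ FIRST(Y '*'), so FOLLOW(S) is not added.
PREDICT(S → Y '*') = { '/' }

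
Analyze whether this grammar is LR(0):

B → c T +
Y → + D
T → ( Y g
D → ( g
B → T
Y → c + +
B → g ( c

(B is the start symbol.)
Yes, the grammar is LR(0)

A grammar is LR(0) if no state in the canonical LR(0) collection has:
  - both a shift item (dot before a terminal) and a complete item (shift-reduce conflict), or
  - two or more complete items (reduce-reduce conflict; the accept item [B' → B .] counts as a complete item here).

Augment with B' → B and build the canonical LR(0) collection (I0 = CLOSURE({[B' → . B]}), then GOTO on every symbol after a dot until no new states appear). It has 19 states:
  I0: { [B → . T], [B → . c T +], [B → . g ( c], [B' → . B], [T → . ( Y g] }  — shift
  I1: { [T → ( . Y g], [Y → . + D], [Y → . c + +] }  — shift
  I2: { [B' → B .] }  — accept
  I3: { [B → T .] }  — reduce
  I4: { [B → c . T +], [T → . ( Y g] }  — shift
  I5: { [B → g . ( c] }  — shift
  I6: { [B → g ( . c] }  — shift
  I7: { [B → g ( c .] }  — reduce
  I8: { [B → c T . +] }  — shift
  I9: { [B → c T + .] }  — reduce
  I10: { [D → . ( g], [Y → + . D] }  — shift
  I11: { [T → ( Y . g] }  — shift
  I12: { [Y → c . + +] }  — shift
  I13: { [Y → c + . +] }  — shift
  I14: { [Y → c + + .] }  — reduce
  I15: { [T → ( Y g .] }  — reduce
  I16: { [D → ( . g] }  — shift
  I17: { [Y → + D .] }  — reduce
  I18: { [D → ( g .] }  — reduce

Every state is either a pure shift/goto state or contains exactly one complete item and nothing to shift — no conflicts. The grammar is LR(0).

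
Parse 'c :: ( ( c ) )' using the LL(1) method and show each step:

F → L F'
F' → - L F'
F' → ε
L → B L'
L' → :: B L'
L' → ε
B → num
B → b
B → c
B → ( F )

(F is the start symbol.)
LL(1) parsing maintains a stack (initially the start symbol over $) and the input. At each step: if the stack top is a terminal, match it against the current input token; if it is a non-terminal N, replace it with the RHS of M[N, lookahead] (the unique production whose predict set contains the lookahead).

Stack is shown with the top on the left.

Stack                      Input             Action
---------------------------------------------------
F $                        c :: ( ( c ) ) $  output F → L F'
L F' $                     c :: ( ( c ) ) $  output L → B L'
B L' F' $                  c :: ( ( c ) ) $  output B → c
c L' F' $                  c :: ( ( c ) ) $  match 'c'
L' F' $                    :: ( ( c ) ) $    output L' → :: B L'
:: B L' F' $               :: ( ( c ) ) $    match '::'
B L' F' $                  ( ( c ) ) $       output B → ( F )
( F ) L' F' $              ( ( c ) ) $       match '('
F ) L' F' $                ( c ) ) $         output F → L F'
L F' ) L' F' $             ( c ) ) $         output L → B L'
B L' F' ) L' F' $          ( c ) ) $         output B → ( F )
( F ) L' F' ) L' F' $      ( c ) ) $         match '('
F ) L' F' ) L' F' $        c ) ) $           output F → L F'
L F' ) L' F' ) L' F' $     c ) ) $           output L → B L'
B L' F' ) L' F' ) L' F' $  c ) ) $           output B → c
c L' F' ) L' F' ) L' F' $  c ) ) $           match 'c'
L' F' ) L' F' ) L' F' $    ) ) $             output L' → ε
F' ) L' F' ) L' F' $       ) ) $             output F' → ε
) L' F' ) L' F' $          ) ) $             match ')'
L' F' ) L' F' $            ) $               output L' → ε
F' ) L' F' $               ) $               output F' → ε
) L' F' $                  ) $               match ')'
L' F' $                    $                 output L' → ε
F' $                       $                 output F' → ε
$                          $                 accept

The string is accepted.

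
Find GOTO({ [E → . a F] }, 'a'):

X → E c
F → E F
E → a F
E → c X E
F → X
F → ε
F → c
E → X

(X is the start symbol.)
GOTO(I, 'a') = CLOSURE({ [A → αX.β] : [A → α.Xβ] ∈ I, X = 'a' })

Items with dot before 'a', with the dot advanced:
  [E → . a F] → [E → a . F]
Closure of the advanced items:
  [E → a . F] has the dot before F: add [F → . E F], [F → . X], [F → .], [F → . c]
  [F → . E F] has the dot before E: add [E → . a F], [E → . c X E], [E → . X]
  [F → . X] has the dot before X: add [X → . E c]

GOTO = { [E → . X], [E → . a F], [E → . c X E], [E → a . F], [F → . E F], [F → . X], [F → . c], [F → .], [X → . E c] }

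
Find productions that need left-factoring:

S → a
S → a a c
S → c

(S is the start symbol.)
Yes, S has productions with common prefix 'a'

Left-factoring is needed when two productions for the same non-terminal
share a common prefix on the right-hand side.

Productions for S:
  S → a
  S → a a c
  S → c

Found common prefix 'a' in productions for S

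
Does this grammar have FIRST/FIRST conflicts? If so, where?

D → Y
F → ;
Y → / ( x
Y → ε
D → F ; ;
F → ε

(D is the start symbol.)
No FIRST/FIRST conflicts.

FIRST sets of the non-terminals at (or reachable through a nullable prefix from) the front of some alternative:
  FIRST(Y) = { '/', ε }
  FIRST(F) = { ';', ε }

Productions for D:
  D → Y: FIRST = { '/', ε }
  D → F ; ;: FIRST = { ';' }
Productions for F:
  F → ;: FIRST = { ';' }
  F → ε: FIRST = { ε }
Productions for Y:
  Y → / ( x: FIRST = { '/' }
  Y → ε: FIRST = { ε }

All alternatives of each non-terminal have pairwise disjoint FIRST sets.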